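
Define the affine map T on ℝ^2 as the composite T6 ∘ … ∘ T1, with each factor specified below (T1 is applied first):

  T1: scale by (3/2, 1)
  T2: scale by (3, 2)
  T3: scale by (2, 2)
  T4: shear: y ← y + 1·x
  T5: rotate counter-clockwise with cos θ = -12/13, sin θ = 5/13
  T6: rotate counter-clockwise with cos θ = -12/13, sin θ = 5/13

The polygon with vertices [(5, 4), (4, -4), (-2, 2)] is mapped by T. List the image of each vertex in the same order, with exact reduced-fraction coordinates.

T1 scale by (3/2, 1): (5, 4) → (15/2, 4); (4, -4) → (6, -4); (-2, 2) → (-3, 2)
T2 scale by (3, 2): (15/2, 4) → (45/2, 8); (6, -4) → (18, -8); (-3, 2) → (-9, 4)
T3 scale by (2, 2): (45/2, 8) → (45, 16); (18, -8) → (36, -16); (-9, 4) → (-18, 8)
T4 shear: y ← y + 1·x: (45, 16) → (45, 61); (36, -16) → (36, 20); (-18, 8) → (-18, -10)
T5 rotate counter-clockwise with cos θ = -12/13, sin θ = 5/13: (45, 61) → (-65, -39); (36, 20) → (-532/13, -60/13); (-18, -10) → (266/13, 30/13)
T6 rotate counter-clockwise with cos θ = -12/13, sin θ = 5/13: (-65, -39) → (75, 11); (-532/13, -60/13) → (6684/169, -1940/169); (266/13, 30/13) → (-3342/169, 970/169)

image vertices: (75, 11), (6684/169, -1940/169), (-3342/169, 970/169)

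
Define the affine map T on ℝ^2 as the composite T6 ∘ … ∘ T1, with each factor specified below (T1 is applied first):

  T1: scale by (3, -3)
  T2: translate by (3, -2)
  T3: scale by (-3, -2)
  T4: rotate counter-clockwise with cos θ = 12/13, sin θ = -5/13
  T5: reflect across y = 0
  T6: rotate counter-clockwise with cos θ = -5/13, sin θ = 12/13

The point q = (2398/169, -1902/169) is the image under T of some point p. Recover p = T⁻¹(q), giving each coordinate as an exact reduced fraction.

T1 = [3 0 0; 0 -3 0; 0 0 1]
T2·T1 = [3 0 3; 0 -3 -2; 0 0 1]
T3·…·T1 = [-9 0 -9; 0 6 4; 0 0 1]
T4·…·T1 = [-108/13 30/13 -88/13; 45/13 72/13 93/13; 0 0 1]
T5·…·T1 = [-108/13 30/13 -88/13; -45/13 -72/13 -93/13; 0 0 1]
T6·…·T1 = [1080/169 714/169 1556/169; -1071/169 720/169 -591/169; 0 0 1]
det M = 54; M⁻¹ = [40/507 -119/1521 -1; 119/1014 20/169 -2/3; 0 0 1]
M⁻¹ · (2398/169, -1902/169)ᵀ = (1, -1/3)ᵀ

p = (1, -1/3)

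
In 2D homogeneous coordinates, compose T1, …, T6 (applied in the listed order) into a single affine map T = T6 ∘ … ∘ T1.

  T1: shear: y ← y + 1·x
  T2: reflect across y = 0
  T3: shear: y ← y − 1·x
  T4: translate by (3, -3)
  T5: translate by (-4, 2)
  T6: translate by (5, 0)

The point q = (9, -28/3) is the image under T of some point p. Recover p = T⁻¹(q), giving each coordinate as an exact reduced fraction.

T1 = [1 0 0; 1 1 0; 0 0 1]
T2·T1 = [1 0 0; -1 -1 0; 0 0 1]
T3·…·T1 = [1 0 0; -2 -1 0; 0 0 1]
T4·…·T1 = [1 0 3; -2 -1 -3; 0 0 1]
T5·…·T1 = [1 0 -1; -2 -1 -1; 0 0 1]
T6·…·T1 = [1 0 4; -2 -1 -1; 0 0 1]
det M = -1; M⁻¹ = [1 0 -4; -2 -1 7; 0 0 1]
M⁻¹ · (9, -28/3)ᵀ = (5, -5/3)ᵀ

p = (5, -5/3)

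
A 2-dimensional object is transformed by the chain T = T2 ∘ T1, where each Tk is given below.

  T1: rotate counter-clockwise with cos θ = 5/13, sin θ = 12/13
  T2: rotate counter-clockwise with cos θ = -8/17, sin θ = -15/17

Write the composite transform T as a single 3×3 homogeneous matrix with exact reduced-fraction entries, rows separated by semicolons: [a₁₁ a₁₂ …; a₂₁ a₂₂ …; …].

T = [140/221 171/221 0; -171/221 140/221 0; 0 0 1]

T1 = [5/13 -12/13 0; 12/13 5/13 0; 0 0 1]
T2·T1 = [140/221 171/221 0; -171/221 140/221 0; 0 0 1]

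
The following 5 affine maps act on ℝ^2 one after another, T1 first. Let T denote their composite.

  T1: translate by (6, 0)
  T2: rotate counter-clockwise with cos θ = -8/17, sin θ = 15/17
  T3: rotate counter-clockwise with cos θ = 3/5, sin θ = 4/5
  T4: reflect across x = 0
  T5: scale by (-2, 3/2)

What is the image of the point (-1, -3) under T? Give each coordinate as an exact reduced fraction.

T1 translate by (6, 0): (-1, -3) → (5, -3)
T2 rotate counter-clockwise with cos θ = -8/17, sin θ = 15/17: (5, -3) → (5/17, 99/17)
T3 rotate counter-clockwise with cos θ = 3/5, sin θ = 4/5: (5/17, 99/17) → (-381/85, 317/85)
T4 reflect across x = 0: (-381/85, 317/85) → (381/85, 317/85)
T5 scale by (-2, 3/2): (381/85, 317/85) → (-762/85, 951/170)

T(p) = (-762/85, 951/170)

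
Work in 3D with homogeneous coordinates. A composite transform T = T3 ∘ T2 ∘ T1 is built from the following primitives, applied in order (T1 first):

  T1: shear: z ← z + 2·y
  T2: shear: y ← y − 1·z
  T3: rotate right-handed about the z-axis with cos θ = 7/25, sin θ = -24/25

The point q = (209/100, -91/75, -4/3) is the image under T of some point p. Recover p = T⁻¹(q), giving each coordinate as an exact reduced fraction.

T1 = [1 0 0 0; 0 1 0 0; 0 2 1 0; 0 0 0 1]
T2·T1 = [1 0 0 0; 0 -1 -1 0; 0 2 1 0; 0 0 0 1]
T3·…·T1 = [7/25 -24/25 -24/25 0; -24/25 -7/25 -7/25 0; 0 2 1 0; 0 0 0 1]
det M = 1; M⁻¹ = [7/25 -24/25 0 0; 24/25 7/25 1 0; -48/25 -14/25 -1 0; 0 0 0 1]
M⁻¹ · (209/100, -91/75, -4/3)ᵀ = (7/4, 1/3, -2)ᵀ

p = (7/4, 1/3, -2)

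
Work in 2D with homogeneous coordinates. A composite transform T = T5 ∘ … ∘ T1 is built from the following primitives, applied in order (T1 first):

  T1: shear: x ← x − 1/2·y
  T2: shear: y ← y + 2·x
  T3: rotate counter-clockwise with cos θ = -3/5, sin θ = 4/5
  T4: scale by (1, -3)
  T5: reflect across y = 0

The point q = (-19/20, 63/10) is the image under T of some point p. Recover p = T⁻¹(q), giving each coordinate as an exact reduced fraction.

T1 = [1 -1/2 0; 0 1 0; 0 0 1]
T2·T1 = [1 -1/2 0; 2 0 0; 0 0 1]
T3·…·T1 = [-11/5 3/10 0; -2/5 -2/5 0; 0 0 1]
T4·…·T1 = [-11/5 3/10 0; 6/5 6/5 0; 0 0 1]
T5·…·T1 = [-11/5 3/10 0; -6/5 -6/5 0; 0 0 1]
det M = 3; M⁻¹ = [-2/5 -1/10 0; 2/5 -11/15 0; 0 0 1]
M⁻¹ · (-19/20, 63/10)ᵀ = (-1/4, -5)ᵀ

p = (-1/4, -5)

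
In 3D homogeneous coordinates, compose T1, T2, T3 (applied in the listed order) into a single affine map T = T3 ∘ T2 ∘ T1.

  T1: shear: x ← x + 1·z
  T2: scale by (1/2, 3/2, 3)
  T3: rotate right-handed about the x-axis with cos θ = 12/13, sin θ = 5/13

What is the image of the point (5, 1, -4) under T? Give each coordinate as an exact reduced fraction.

T1 shear: x ← x + 1·z: (5, 1, -4) → (1, 1, -4)
T2 scale by (1/2, 3/2, 3): (1, 1, -4) → (1/2, 3/2, -12)
T3 rotate right-handed about the x-axis with cos θ = 12/13, sin θ = 5/13: (1/2, 3/2, -12) → (1/2, 6, -21/2)

T(p) = (1/2, 6, -21/2)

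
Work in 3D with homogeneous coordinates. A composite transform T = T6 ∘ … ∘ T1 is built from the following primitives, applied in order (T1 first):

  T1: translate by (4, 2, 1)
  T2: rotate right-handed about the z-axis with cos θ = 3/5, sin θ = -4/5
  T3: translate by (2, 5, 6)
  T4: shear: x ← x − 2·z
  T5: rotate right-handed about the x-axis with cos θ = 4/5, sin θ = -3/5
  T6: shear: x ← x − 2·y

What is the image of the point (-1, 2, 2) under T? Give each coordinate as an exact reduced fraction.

T1 translate by (4, 2, 1): (-1, 2, 2) → (3, 4, 3)
T2 rotate right-handed about the z-axis with cos θ = 3/5, sin θ = -4/5: (3, 4, 3) → (5, 0, 3)
T3 translate by (2, 5, 6): (5, 0, 3) → (7, 5, 9)
T4 shear: x ← x − 2·z: (7, 5, 9) → (-11, 5, 9)
T5 rotate right-handed about the x-axis with cos θ = 4/5, sin θ = -3/5: (-11, 5, 9) → (-11, 47/5, 21/5)
T6 shear: x ← x − 2·y: (-11, 47/5, 21/5) → (-149/5, 47/5, 21/5)

T(p) = (-149/5, 47/5, 21/5)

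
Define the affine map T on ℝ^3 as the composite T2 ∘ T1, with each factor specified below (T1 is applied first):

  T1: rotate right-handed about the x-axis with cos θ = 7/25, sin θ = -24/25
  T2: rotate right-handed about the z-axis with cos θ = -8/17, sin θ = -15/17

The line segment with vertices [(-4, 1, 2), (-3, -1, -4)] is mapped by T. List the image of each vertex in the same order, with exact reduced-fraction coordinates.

T1 rotate right-handed about the x-axis with cos θ = 7/25, sin θ = -24/25: (-4, 1, 2) → (-4, 11/5, -2/5); (-3, -1, -4) → (-3, -103/25, -4/25)
T2 rotate right-handed about the z-axis with cos θ = -8/17, sin θ = -15/17: (-4, 11/5, -2/5) → (65/17, 212/85, -2/5); (-3, -103/25, -4/25) → (-189/85, 1949/425, -4/25)

image vertices: (65/17, 212/85, -2/5), (-189/85, 1949/425, -4/25)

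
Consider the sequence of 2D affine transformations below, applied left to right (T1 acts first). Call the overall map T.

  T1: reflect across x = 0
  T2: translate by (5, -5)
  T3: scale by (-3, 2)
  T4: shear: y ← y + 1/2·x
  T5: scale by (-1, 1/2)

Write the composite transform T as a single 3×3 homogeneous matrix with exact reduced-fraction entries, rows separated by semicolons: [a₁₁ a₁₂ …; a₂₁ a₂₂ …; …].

T1 = [-1 0 0; 0 1 0; 0 0 1]
T2·T1 = [-1 0 5; 0 1 -5; 0 0 1]
T3·…·T1 = [3 0 -15; 0 2 -10; 0 0 1]
T4·…·T1 = [3 0 -15; 3/2 2 -35/2; 0 0 1]
T5·…·T1 = [-3 0 15; 3/4 1 -35/4; 0 0 1]

T = [-3 0 15; 3/4 1 -35/4; 0 0 1]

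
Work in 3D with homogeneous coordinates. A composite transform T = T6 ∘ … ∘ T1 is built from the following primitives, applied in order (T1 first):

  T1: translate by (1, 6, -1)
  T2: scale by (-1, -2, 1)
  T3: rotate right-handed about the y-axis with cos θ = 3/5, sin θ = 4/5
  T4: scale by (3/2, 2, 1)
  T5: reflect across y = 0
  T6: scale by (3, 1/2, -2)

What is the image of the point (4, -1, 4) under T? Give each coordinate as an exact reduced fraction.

T1 translate by (1, 6, -1): (4, -1, 4) → (5, 5, 3)
T2 scale by (-1, -2, 1): (5, 5, 3) → (-5, -10, 3)
T3 rotate right-handed about the y-axis with cos θ = 3/5, sin θ = 4/5: (-5, -10, 3) → (-3/5, -10, 29/5)
T4 scale by (3/2, 2, 1): (-3/5, -10, 29/5) → (-9/10, -20, 29/5)
T5 reflect across y = 0: (-9/10, -20, 29/5) → (-9/10, 20, 29/5)
T6 scale by (3, 1/2, -2): (-9/10, 20, 29/5) → (-27/10, 10, -58/5)

T(p) = (-27/10, 10, -58/5)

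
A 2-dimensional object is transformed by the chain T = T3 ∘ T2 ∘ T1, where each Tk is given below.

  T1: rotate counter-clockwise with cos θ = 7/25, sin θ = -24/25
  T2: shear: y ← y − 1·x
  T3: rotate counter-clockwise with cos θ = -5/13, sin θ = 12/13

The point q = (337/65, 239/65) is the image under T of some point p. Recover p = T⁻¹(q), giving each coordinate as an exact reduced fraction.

T1 = [7/25 24/25 0; -24/25 7/25 0; 0 0 1]
T2·T1 = [7/25 24/25 0; -31/25 -17/25 0; 0 0 1]
T3·…·T1 = [337/325 84/325 0; 239/325 373/325 0; 0 0 1]
det M = 1; M⁻¹ = [373/325 -84/325 0; -239/325 337/325 0; 0 0 1]
M⁻¹ · (337/65, 239/65)ᵀ = (5, 0)ᵀ

p = (5, 0)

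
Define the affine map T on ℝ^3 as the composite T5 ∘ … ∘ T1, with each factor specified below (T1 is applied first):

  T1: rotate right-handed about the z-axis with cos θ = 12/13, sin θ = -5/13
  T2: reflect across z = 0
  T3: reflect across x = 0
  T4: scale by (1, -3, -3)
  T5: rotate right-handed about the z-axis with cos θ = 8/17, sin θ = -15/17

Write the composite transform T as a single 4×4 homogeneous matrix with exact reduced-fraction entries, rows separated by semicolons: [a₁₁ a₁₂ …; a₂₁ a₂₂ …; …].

T = [129/221 -580/221 0 0; 300/221 -213/221 0 0; 0 0 3 0; 0 0 0 1]

T1 = [12/13 5/13 0 0; -5/13 12/13 0 0; 0 0 1 0; 0 0 0 1]
T2·T1 = [12/13 5/13 0 0; -5/13 12/13 0 0; 0 0 -1 0; 0 0 0 1]
T3·…·T1 = [-12/13 -5/13 0 0; -5/13 12/13 0 0; 0 0 -1 0; 0 0 0 1]
T4·…·T1 = [-12/13 -5/13 0 0; 15/13 -36/13 0 0; 0 0 3 0; 0 0 0 1]
T5·…·T1 = [129/221 -580/221 0 0; 300/221 -213/221 0 0; 0 0 3 0; 0 0 0 1]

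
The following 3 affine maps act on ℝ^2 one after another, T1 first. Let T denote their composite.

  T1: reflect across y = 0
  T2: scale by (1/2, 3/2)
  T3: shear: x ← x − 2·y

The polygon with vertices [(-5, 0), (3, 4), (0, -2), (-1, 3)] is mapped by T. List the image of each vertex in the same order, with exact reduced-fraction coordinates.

T1 reflect across y = 0: (-5, 0) → (-5, 0); (3, 4) → (3, -4); (0, -2) → (0, 2); (-1, 3) → (-1, -3)
T2 scale by (1/2, 3/2): (-5, 0) → (-5/2, 0); (3, -4) → (3/2, -6); (0, 2) → (0, 3); (-1, -3) → (-1/2, -9/2)
T3 shear: x ← x − 2·y: (-5/2, 0) → (-5/2, 0); (3/2, -6) → (27/2, -6); (0, 3) → (-6, 3); (-1/2, -9/2) → (17/2, -9/2)

image vertices: (-5/2, 0), (27/2, -6), (-6, 3), (17/2, -9/2)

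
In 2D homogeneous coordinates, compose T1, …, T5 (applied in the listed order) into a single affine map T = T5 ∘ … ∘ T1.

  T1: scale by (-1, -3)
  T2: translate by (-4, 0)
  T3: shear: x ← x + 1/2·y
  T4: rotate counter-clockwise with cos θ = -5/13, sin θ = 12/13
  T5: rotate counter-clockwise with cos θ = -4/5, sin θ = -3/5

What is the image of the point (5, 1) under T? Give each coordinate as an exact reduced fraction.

T1 scale by (-1, -3): (5, 1) → (-5, -3)
T2 translate by (-4, 0): (-5, -3) → (-9, -3)
T3 shear: x ← x + 1/2·y: (-9, -3) → (-21/2, -3)
T4 rotate counter-clockwise with cos θ = -5/13, sin θ = 12/13: (-21/2, -3) → (177/26, -111/13)
T5 rotate counter-clockwise with cos θ = -4/5, sin θ = -3/5: (177/26, -111/13) → (-687/65, 357/130)

T(p) = (-687/65, 357/130)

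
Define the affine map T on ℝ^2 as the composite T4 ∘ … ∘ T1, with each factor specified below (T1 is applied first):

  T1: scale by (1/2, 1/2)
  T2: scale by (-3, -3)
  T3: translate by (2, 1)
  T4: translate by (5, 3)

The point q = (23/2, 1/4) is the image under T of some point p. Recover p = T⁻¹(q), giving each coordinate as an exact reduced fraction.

p = (-3, 5/2)

T1 = [1/2 0 0; 0 1/2 0; 0 0 1]
T2·T1 = [-3/2 0 0; 0 -3/2 0; 0 0 1]
T3·…·T1 = [-3/2 0 2; 0 -3/2 1; 0 0 1]
T4·…·T1 = [-3/2 0 7; 0 -3/2 4; 0 0 1]
det M = 9/4; M⁻¹ = [-2/3 0 14/3; 0 -2/3 8/3; 0 0 1]
M⁻¹ · (23/2, 1/4)ᵀ = (-3, 5/2)ᵀ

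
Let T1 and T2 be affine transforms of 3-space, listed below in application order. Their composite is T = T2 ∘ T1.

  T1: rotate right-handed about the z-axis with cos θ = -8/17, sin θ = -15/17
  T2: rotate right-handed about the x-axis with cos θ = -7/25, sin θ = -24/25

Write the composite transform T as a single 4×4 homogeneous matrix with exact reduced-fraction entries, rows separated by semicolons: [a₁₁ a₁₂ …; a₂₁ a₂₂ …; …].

T = [-8/17 15/17 0 0; 21/85 56/425 24/25 0; 72/85 192/425 -7/25 0; 0 0 0 1]

T1 = [-8/17 15/17 0 0; -15/17 -8/17 0 0; 0 0 1 0; 0 0 0 1]
T2·T1 = [-8/17 15/17 0 0; 21/85 56/425 24/25 0; 72/85 192/425 -7/25 0; 0 0 0 1]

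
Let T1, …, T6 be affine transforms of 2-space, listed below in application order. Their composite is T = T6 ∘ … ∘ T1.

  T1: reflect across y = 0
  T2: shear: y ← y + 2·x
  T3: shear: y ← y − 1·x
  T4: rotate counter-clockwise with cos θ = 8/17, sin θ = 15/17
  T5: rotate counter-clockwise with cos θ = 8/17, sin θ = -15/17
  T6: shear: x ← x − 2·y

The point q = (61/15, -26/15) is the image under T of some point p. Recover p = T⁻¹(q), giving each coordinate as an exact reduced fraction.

p = (3/5, 7/3)

T1 = [1 0 0; 0 -1 0; 0 0 1]
T2·T1 = [1 0 0; 2 -1 0; 0 0 1]
T3·…·T1 = [1 0 0; 1 -1 0; 0 0 1]
T4·…·T1 = [-7/17 15/17 0; 23/17 -8/17 0; 0 0 1]
T5·…·T1 = [1 0 0; 1 -1 0; 0 0 1]
T6·…·T1 = [-1 2 0; 1 -1 0; 0 0 1]
det M = -1; M⁻¹ = [1 2 0; 1 1 0; 0 0 1]
M⁻¹ · (61/15, -26/15)ᵀ = (3/5, 7/3)ᵀ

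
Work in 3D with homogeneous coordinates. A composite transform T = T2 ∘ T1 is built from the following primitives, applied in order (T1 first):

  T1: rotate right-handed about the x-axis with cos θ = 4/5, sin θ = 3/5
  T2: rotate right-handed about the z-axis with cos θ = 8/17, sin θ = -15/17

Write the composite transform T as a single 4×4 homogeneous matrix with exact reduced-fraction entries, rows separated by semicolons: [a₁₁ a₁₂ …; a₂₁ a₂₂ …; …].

T1 = [1 0 0 0; 0 4/5 -3/5 0; 0 3/5 4/5 0; 0 0 0 1]
T2·T1 = [8/17 12/17 -9/17 0; -15/17 32/85 -24/85 0; 0 3/5 4/5 0; 0 0 0 1]

T = [8/17 12/17 -9/17 0; -15/17 32/85 -24/85 0; 0 3/5 4/5 0; 0 0 0 1]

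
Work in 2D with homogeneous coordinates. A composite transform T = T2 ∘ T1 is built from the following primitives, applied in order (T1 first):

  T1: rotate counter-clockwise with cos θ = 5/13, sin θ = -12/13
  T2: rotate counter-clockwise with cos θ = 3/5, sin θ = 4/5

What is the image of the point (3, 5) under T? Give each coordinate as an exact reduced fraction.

T(p) = (269/65, 267/65)

T1 rotate counter-clockwise with cos θ = 5/13, sin θ = -12/13: (3, 5) → (75/13, -11/13)
T2 rotate counter-clockwise with cos θ = 3/5, sin θ = 4/5: (75/13, -11/13) → (269/65, 267/65)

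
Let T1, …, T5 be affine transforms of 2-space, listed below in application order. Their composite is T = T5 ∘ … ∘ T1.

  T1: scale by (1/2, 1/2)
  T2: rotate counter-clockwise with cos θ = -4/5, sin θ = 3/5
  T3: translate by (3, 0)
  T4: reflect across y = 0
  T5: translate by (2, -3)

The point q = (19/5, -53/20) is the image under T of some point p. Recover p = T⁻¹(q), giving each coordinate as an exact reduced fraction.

p = (3/2, 2)

T1 = [1/2 0 0; 0 1/2 0; 0 0 1]
T2·T1 = [-2/5 -3/10 0; 3/10 -2/5 0; 0 0 1]
T3·…·T1 = [-2/5 -3/10 3; 3/10 -2/5 0; 0 0 1]
T4·…·T1 = [-2/5 -3/10 3; -3/10 2/5 0; 0 0 1]
T5·…·T1 = [-2/5 -3/10 5; -3/10 2/5 -3; 0 0 1]
det M = -1/4; M⁻¹ = [-8/5 -6/5 22/5; -6/5 8/5 54/5; 0 0 1]
M⁻¹ · (19/5, -53/20)ᵀ = (3/2, 2)ᵀ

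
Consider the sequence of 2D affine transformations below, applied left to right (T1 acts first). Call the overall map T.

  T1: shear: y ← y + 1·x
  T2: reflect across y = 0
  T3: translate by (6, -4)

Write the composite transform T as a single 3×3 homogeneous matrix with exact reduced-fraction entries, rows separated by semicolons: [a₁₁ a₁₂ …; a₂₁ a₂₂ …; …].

T1 = [1 0 0; 1 1 0; 0 0 1]
T2·T1 = [1 0 0; -1 -1 0; 0 0 1]
T3·…·T1 = [1 0 6; -1 -1 -4; 0 0 1]

T = [1 0 6; -1 -1 -4; 0 0 1]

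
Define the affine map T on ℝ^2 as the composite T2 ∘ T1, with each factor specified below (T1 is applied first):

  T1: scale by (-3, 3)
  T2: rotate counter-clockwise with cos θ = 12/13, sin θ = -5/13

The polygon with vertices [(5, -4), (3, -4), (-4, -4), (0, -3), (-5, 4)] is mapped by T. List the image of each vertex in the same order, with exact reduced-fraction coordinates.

T1 scale by (-3, 3): (5, -4) → (-15, -12); (3, -4) → (-9, -12); (-4, -4) → (12, -12); (0, -3) → (0, -9); (-5, 4) → (15, 12)
T2 rotate counter-clockwise with cos θ = 12/13, sin θ = -5/13: (-15, -12) → (-240/13, -69/13); (-9, -12) → (-168/13, -99/13); (12, -12) → (84/13, -204/13); (0, -9) → (-45/13, -108/13); (15, 12) → (240/13, 69/13)

image vertices: (-240/13, -69/13), (-168/13, -99/13), (84/13, -204/13), (-45/13, -108/13), (240/13, 69/13)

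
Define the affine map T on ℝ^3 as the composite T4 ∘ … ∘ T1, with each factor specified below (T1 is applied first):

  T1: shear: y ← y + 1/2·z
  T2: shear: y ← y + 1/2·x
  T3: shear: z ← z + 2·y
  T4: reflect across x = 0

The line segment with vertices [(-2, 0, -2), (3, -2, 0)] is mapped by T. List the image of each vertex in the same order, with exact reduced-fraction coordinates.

T1 shear: y ← y + 1/2·z: (-2, 0, -2) → (-2, -1, -2); (3, -2, 0) → (3, -2, 0)
T2 shear: y ← y + 1/2·x: (-2, -1, -2) → (-2, -2, -2); (3, -2, 0) → (3, -1/2, 0)
T3 shear: z ← z + 2·y: (-2, -2, -2) → (-2, -2, -6); (3, -1/2, 0) → (3, -1/2, -1)
T4 reflect across x = 0: (-2, -2, -6) → (2, -2, -6); (3, -1/2, -1) → (-3, -1/2, -1)

image vertices: (2, -2, -6), (-3, -1/2, -1)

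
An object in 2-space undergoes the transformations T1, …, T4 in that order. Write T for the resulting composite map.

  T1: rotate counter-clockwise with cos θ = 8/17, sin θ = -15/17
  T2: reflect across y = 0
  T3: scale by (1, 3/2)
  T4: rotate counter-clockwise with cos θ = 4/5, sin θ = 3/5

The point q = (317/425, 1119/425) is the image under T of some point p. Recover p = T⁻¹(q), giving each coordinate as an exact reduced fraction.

T1 = [8/17 15/17 0; -15/17 8/17 0; 0 0 1]
T2·T1 = [8/17 15/17 0; 15/17 -8/17 0; 0 0 1]
T3·…·T1 = [8/17 15/17 0; 45/34 -12/17 0; 0 0 1]
T4·…·T1 = [-71/170 96/85 0; 114/85 -3/85 0; 0 0 1]
det M = -3/2; M⁻¹ = [2/85 64/85 0; 76/85 71/255 0; 0 0 1]
M⁻¹ · (317/425, 1119/425)ᵀ = (2, 7/5)ᵀ

p = (2, 7/5)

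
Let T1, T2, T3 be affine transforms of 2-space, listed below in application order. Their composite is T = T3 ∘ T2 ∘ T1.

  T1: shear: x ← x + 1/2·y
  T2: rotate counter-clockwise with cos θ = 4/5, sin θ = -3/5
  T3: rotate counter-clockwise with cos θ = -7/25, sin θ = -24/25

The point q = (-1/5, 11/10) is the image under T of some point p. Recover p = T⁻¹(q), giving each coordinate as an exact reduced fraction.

T1 = [1 1/2 0; 0 1 0; 0 0 1]
T2·T1 = [4/5 1 0; -3/5 1/2 0; 0 0 1]
T3·…·T1 = [-4/5 1/5 0; -3/5 -11/10 0; 0 0 1]
det M = 1; M⁻¹ = [-11/10 -1/5 0; 3/5 -4/5 0; 0 0 1]
M⁻¹ · (-1/5, 11/10)ᵀ = (0, -1)ᵀ

p = (0, -1)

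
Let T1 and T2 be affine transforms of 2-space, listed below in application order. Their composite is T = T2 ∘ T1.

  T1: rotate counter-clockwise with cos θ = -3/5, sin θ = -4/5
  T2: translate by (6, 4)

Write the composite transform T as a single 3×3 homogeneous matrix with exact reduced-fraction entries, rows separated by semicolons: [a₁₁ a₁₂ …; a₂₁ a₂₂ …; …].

T1 = [-3/5 4/5 0; -4/5 -3/5 0; 0 0 1]
T2·T1 = [-3/5 4/5 6; -4/5 -3/5 4; 0 0 1]

T = [-3/5 4/5 6; -4/5 -3/5 4; 0 0 1]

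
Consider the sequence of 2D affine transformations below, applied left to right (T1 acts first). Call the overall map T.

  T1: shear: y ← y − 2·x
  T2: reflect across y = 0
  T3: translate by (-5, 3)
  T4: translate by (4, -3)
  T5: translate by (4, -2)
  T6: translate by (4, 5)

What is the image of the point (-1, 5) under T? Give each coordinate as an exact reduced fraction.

T(p) = (6, -4)

T1 shear: y ← y − 2·x: (-1, 5) → (-1, 7)
T2 reflect across y = 0: (-1, 7) → (-1, -7)
T3 translate by (-5, 3): (-1, -7) → (-6, -4)
T4 translate by (4, -3): (-6, -4) → (-2, -7)
T5 translate by (4, -2): (-2, -7) → (2, -9)
T6 translate by (4, 5): (2, -9) → (6, -4)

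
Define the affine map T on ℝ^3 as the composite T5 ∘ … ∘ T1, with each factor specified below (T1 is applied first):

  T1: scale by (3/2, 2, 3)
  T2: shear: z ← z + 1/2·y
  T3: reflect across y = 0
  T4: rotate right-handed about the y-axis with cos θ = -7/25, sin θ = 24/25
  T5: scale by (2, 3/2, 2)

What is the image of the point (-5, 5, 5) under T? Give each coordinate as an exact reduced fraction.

T1 scale by (3/2, 2, 3): (-5, 5, 5) → (-15/2, 10, 15)
T2 shear: z ← z + 1/2·y: (-15/2, 10, 15) → (-15/2, 10, 20)
T3 reflect across y = 0: (-15/2, 10, 20) → (-15/2, -10, 20)
T4 rotate right-handed about the y-axis with cos θ = -7/25, sin θ = 24/25: (-15/2, -10, 20) → (213/10, -10, 8/5)
T5 scale by (2, 3/2, 2): (213/10, -10, 8/5) → (213/5, -15, 16/5)

T(p) = (213/5, -15, 16/5)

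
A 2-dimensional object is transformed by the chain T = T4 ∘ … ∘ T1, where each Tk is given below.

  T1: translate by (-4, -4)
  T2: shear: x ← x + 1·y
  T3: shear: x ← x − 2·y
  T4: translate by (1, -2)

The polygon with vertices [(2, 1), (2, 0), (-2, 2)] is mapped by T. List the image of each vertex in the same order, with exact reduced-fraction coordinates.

image vertices: (2, -5), (3, -6), (-3, -4)

T1 translate by (-4, -4): (2, 1) → (-2, -3); (2, 0) → (-2, -4); (-2, 2) → (-6, -2)
T2 shear: x ← x + 1·y: (-2, -3) → (-5, -3); (-2, -4) → (-6, -4); (-6, -2) → (-8, -2)
T3 shear: x ← x − 2·y: (-5, -3) → (1, -3); (-6, -4) → (2, -4); (-8, -2) → (-4, -2)
T4 translate by (1, -2): (1, -3) → (2, -5); (2, -4) → (3, -6); (-4, -2) → (-3, -4)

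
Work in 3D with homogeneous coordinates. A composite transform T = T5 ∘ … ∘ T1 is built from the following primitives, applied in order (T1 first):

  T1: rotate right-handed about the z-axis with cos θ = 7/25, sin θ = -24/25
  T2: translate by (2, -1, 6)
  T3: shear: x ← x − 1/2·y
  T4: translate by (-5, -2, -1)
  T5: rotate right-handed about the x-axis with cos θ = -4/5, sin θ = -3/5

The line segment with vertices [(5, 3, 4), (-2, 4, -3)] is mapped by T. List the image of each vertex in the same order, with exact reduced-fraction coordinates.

T1 rotate right-handed about the z-axis with cos θ = 7/25, sin θ = -24/25: (5, 3, 4) → (107/25, -99/25, 4); (-2, 4, -3) → (82/25, 76/25, -3)
T2 translate by (2, -1, 6): (107/25, -99/25, 4) → (157/25, -124/25, 10); (82/25, 76/25, -3) → (132/25, 51/25, 3)
T3 shear: x ← x − 1/2·y: (157/25, -124/25, 10) → (219/25, -124/25, 10); (132/25, 51/25, 3) → (213/50, 51/25, 3)
T4 translate by (-5, -2, -1): (219/25, -124/25, 10) → (94/25, -174/25, 9); (213/50, 51/25, 3) → (-37/50, 1/25, 2)
T5 rotate right-handed about the x-axis with cos θ = -4/5, sin θ = -3/5: (94/25, -174/25, 9) → (94/25, 1371/125, -378/125); (-37/50, 1/25, 2) → (-37/50, 146/125, -203/125)

image vertices: (94/25, 1371/125, -378/125), (-37/50, 146/125, -203/125)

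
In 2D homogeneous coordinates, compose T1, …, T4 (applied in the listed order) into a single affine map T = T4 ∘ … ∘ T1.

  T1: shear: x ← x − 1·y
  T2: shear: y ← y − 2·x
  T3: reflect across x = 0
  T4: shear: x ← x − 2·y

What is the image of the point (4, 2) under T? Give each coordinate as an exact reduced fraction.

T(p) = (2, -2)

T1 shear: x ← x − 1·y: (4, 2) → (2, 2)
T2 shear: y ← y − 2·x: (2, 2) → (2, -2)
T3 reflect across x = 0: (2, -2) → (-2, -2)
T4 shear: x ← x − 2·y: (-2, -2) → (2, -2)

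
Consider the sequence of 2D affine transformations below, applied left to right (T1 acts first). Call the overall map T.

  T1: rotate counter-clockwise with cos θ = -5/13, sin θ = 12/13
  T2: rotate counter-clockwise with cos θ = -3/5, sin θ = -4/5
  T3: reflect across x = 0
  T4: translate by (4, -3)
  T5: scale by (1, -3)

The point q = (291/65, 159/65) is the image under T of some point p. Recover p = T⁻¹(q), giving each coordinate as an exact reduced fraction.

T1 = [-5/13 -12/13 0; 12/13 -5/13 0; 0 0 1]
T2·T1 = [63/65 16/65 0; -16/65 63/65 0; 0 0 1]
T3·…·T1 = [-63/65 -16/65 0; -16/65 63/65 0; 0 0 1]
T4·…·T1 = [-63/65 -16/65 4; -16/65 63/65 -3; 0 0 1]
T5·…·T1 = [-63/65 -16/65 4; 48/65 -189/65 9; 0 0 1]
det M = 3; M⁻¹ = [-63/65 16/195 204/65; -16/65 -21/65 253/65; 0 0 1]
M⁻¹ · (291/65, 159/65)ᵀ = (-1, 2)ᵀ

p = (-1, 2)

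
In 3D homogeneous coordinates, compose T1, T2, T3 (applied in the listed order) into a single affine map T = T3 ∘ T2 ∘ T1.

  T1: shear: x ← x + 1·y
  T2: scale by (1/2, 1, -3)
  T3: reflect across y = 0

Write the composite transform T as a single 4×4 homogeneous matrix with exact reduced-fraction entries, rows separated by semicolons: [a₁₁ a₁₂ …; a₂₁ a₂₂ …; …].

T = [1/2 1/2 0 0; 0 -1 0 0; 0 0 -3 0; 0 0 0 1]

T1 = [1 1 0 0; 0 1 0 0; 0 0 1 0; 0 0 0 1]
T2·T1 = [1/2 1/2 0 0; 0 1 0 0; 0 0 -3 0; 0 0 0 1]
T3·…·T1 = [1/2 1/2 0 0; 0 -1 0 0; 0 0 -3 0; 0 0 0 1]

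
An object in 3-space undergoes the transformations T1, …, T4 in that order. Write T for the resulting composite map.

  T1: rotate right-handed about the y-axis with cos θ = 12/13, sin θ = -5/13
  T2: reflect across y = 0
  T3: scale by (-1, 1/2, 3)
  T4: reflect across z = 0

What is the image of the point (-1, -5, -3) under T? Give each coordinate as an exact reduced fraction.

T(p) = (-3/13, 5/2, 123/13)

T1 rotate right-handed about the y-axis with cos θ = 12/13, sin θ = -5/13: (-1, -5, -3) → (3/13, -5, -41/13)
T2 reflect across y = 0: (3/13, -5, -41/13) → (3/13, 5, -41/13)
T3 scale by (-1, 1/2, 3): (3/13, 5, -41/13) → (-3/13, 5/2, -123/13)
T4 reflect across z = 0: (-3/13, 5/2, -123/13) → (-3/13, 5/2, 123/13)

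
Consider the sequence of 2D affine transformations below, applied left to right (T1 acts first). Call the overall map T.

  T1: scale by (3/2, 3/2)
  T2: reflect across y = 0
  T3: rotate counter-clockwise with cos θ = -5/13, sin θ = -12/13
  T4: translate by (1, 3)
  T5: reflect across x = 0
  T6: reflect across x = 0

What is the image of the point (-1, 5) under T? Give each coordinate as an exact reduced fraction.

T1 scale by (3/2, 3/2): (-1, 5) → (-3/2, 15/2)
T2 reflect across y = 0: (-3/2, 15/2) → (-3/2, -15/2)
T3 rotate counter-clockwise with cos θ = -5/13, sin θ = -12/13: (-3/2, -15/2) → (-165/26, 111/26)
T4 translate by (1, 3): (-165/26, 111/26) → (-139/26, 189/26)
T5 reflect across x = 0: (-139/26, 189/26) → (139/26, 189/26)
T6 reflect across x = 0: (139/26, 189/26) → (-139/26, 189/26)

T(p) = (-139/26, 189/26)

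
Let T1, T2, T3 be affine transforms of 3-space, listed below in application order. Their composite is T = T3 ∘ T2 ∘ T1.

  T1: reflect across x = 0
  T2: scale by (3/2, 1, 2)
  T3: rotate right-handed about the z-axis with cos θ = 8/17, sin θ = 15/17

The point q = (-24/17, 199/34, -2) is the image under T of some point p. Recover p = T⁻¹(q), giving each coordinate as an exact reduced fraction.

p = (-3, 4, -1)

T1 = [-1 0 0 0; 0 1 0 0; 0 0 1 0; 0 0 0 1]
T2·T1 = [-3/2 0 0 0; 0 1 0 0; 0 0 2 0; 0 0 0 1]
T3·…·T1 = [-12/17 -15/17 0 0; -45/34 8/17 0 0; 0 0 2 0; 0 0 0 1]
det M = -3; M⁻¹ = [-16/51 -10/17 0 0; -15/17 8/17 0 0; 0 0 1/2 0; 0 0 0 1]
M⁻¹ · (-24/17, 199/34, -2)ᵀ = (-3, 4, -1)ᵀ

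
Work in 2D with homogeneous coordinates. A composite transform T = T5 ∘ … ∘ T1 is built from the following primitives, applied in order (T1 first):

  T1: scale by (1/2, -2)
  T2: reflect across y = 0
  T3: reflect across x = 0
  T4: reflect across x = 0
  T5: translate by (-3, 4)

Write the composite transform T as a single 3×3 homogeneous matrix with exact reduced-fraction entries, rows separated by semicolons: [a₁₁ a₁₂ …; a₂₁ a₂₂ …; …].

T1 = [1/2 0 0; 0 -2 0; 0 0 1]
T2·T1 = [1/2 0 0; 0 2 0; 0 0 1]
T3·…·T1 = [-1/2 0 0; 0 2 0; 0 0 1]
T4·…·T1 = [1/2 0 0; 0 2 0; 0 0 1]
T5·…·T1 = [1/2 0 -3; 0 2 4; 0 0 1]

T = [1/2 0 -3; 0 2 4; 0 0 1]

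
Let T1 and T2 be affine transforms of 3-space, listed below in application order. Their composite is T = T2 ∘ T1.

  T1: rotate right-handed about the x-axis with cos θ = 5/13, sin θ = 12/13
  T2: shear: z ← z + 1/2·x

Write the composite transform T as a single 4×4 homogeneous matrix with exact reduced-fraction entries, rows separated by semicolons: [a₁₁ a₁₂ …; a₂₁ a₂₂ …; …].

T = [1 0 0 0; 0 5/13 -12/13 0; 1/2 12/13 5/13 0; 0 0 0 1]

T1 = [1 0 0 0; 0 5/13 -12/13 0; 0 12/13 5/13 0; 0 0 0 1]
T2·T1 = [1 0 0 0; 0 5/13 -12/13 0; 1/2 12/13 5/13 0; 0 0 0 1]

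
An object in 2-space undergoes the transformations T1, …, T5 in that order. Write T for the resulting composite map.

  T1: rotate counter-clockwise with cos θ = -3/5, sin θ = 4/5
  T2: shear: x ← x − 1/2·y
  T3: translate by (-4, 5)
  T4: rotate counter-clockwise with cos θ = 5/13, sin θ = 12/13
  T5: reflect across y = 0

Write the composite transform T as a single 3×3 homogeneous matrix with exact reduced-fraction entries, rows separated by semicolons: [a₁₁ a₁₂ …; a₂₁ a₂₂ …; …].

T = [-73/65 47/130 -80/13; 8/13 9/13 23/13; 0 0 1]

T1 = [-3/5 -4/5 0; 4/5 -3/5 0; 0 0 1]
T2·T1 = [-1 -1/2 0; 4/5 -3/5 0; 0 0 1]
T3·…·T1 = [-1 -1/2 -4; 4/5 -3/5 5; 0 0 1]
T4·…·T1 = [-73/65 47/130 -80/13; -8/13 -9/13 -23/13; 0 0 1]
T5·…·T1 = [-73/65 47/130 -80/13; 8/13 9/13 23/13; 0 0 1]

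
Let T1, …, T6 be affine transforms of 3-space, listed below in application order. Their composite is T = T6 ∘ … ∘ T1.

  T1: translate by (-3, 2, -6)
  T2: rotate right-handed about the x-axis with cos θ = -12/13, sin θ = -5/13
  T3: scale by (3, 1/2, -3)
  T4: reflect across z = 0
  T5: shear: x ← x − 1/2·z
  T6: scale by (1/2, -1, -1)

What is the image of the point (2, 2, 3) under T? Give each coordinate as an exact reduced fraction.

T1 translate by (-3, 2, -6): (2, 2, 3) → (-1, 4, -3)
T2 rotate right-handed about the x-axis with cos θ = -12/13, sin θ = -5/13: (-1, 4, -3) → (-1, -63/13, 16/13)
T3 scale by (3, 1/2, -3): (-1, -63/13, 16/13) → (-3, -63/26, -48/13)
T4 reflect across z = 0: (-3, -63/26, -48/13) → (-3, -63/26, 48/13)
T5 shear: x ← x − 1/2·z: (-3, -63/26, 48/13) → (-63/13, -63/26, 48/13)
T6 scale by (1/2, -1, -1): (-63/13, -63/26, 48/13) → (-63/26, 63/26, -48/13)

T(p) = (-63/26, 63/26, -48/13)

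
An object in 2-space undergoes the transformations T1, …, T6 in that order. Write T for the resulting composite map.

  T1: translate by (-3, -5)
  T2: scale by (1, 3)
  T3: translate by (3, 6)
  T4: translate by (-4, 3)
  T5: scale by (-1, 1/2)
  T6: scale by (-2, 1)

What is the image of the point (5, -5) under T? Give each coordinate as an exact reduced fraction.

T1 translate by (-3, -5): (5, -5) → (2, -10)
T2 scale by (1, 3): (2, -10) → (2, -30)
T3 translate by (3, 6): (2, -30) → (5, -24)
T4 translate by (-4, 3): (5, -24) → (1, -21)
T5 scale by (-1, 1/2): (1, -21) → (-1, -21/2)
T6 scale by (-2, 1): (-1, -21/2) → (2, -21/2)

T(p) = (2, -21/2)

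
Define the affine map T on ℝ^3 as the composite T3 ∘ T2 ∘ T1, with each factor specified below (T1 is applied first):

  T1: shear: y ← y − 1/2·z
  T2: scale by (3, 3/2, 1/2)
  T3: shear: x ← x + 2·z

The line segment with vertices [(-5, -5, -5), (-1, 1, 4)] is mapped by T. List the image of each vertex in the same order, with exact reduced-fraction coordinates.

image vertices: (-20, -15/4, -5/2), (1, -3/2, 2)

T1 shear: y ← y − 1/2·z: (-5, -5, -5) → (-5, -5/2, -5); (-1, 1, 4) → (-1, -1, 4)
T2 scale by (3, 3/2, 1/2): (-5, -5/2, -5) → (-15, -15/4, -5/2); (-1, -1, 4) → (-3, -3/2, 2)
T3 shear: x ← x + 2·z: (-15, -15/4, -5/2) → (-20, -15/4, -5/2); (-3, -3/2, 2) → (1, -3/2, 2)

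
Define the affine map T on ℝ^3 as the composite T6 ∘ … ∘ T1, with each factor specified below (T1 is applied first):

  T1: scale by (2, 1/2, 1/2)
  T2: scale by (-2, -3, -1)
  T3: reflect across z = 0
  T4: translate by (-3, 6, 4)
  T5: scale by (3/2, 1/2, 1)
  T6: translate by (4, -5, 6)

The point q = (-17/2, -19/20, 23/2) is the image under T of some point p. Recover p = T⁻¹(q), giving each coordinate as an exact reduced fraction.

T1 = [2 0 0 0; 0 1/2 0 0; 0 0 1/2 0; 0 0 0 1]
T2·T1 = [-4 0 0 0; 0 -3/2 0 0; 0 0 -1/2 0; 0 0 0 1]
T3·…·T1 = [-4 0 0 0; 0 -3/2 0 0; 0 0 1/2 0; 0 0 0 1]
T4·…·T1 = [-4 0 0 -3; 0 -3/2 0 6; 0 0 1/2 4; 0 0 0 1]
T5·…·T1 = [-6 0 0 -9/2; 0 -3/4 0 3; 0 0 1/2 4; 0 0 0 1]
T6·…·T1 = [-6 0 0 -1/2; 0 -3/4 0 -2; 0 0 1/2 10; 0 0 0 1]
det M = 9/4; M⁻¹ = [-1/6 0 0 -1/12; 0 -4/3 0 -8/3; 0 0 2 -20; 0 0 0 1]
M⁻¹ · (-17/2, -19/20, 23/2)ᵀ = (4/3, -7/5, 3)ᵀ

p = (4/3, -7/5, 3)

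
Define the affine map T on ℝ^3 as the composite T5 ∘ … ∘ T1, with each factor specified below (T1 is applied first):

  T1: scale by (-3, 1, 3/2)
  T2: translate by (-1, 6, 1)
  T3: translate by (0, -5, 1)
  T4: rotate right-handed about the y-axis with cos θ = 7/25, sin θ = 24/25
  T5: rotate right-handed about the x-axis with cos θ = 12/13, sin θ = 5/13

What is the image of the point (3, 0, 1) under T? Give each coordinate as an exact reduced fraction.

T(p) = (14/25, -409/130, 3299/325)

T1 scale by (-3, 1, 3/2): (3, 0, 1) → (-9, 0, 3/2)
T2 translate by (-1, 6, 1): (-9, 0, 3/2) → (-10, 6, 5/2)
T3 translate by (0, -5, 1): (-10, 6, 5/2) → (-10, 1, 7/2)
T4 rotate right-handed about the y-axis with cos θ = 7/25, sin θ = 24/25: (-10, 1, 7/2) → (14/25, 1, 529/50)
T5 rotate right-handed about the x-axis with cos θ = 12/13, sin θ = 5/13: (14/25, 1, 529/50) → (14/25, -409/130, 3299/325)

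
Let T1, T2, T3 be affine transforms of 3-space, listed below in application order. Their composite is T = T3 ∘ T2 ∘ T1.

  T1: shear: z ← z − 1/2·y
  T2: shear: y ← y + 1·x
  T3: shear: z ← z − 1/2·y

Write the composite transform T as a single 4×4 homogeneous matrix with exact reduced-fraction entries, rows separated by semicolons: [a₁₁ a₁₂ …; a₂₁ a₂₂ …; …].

T1 = [1 0 0 0; 0 1 0 0; 0 -1/2 1 0; 0 0 0 1]
T2·T1 = [1 0 0 0; 1 1 0 0; 0 -1/2 1 0; 0 0 0 1]
T3·…·T1 = [1 0 0 0; 1 1 0 0; -1/2 -1 1 0; 0 0 0 1]

T = [1 0 0 0; 1 1 0 0; -1/2 -1 1 0; 0 0 0 1]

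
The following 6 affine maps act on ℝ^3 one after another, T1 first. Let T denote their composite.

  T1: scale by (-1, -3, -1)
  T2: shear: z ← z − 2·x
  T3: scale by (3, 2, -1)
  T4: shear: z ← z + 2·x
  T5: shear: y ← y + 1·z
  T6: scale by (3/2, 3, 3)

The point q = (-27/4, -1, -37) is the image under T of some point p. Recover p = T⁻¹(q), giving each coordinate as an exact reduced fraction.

T1 = [-1 0 0 0; 0 -3 0 0; 0 0 -1 0; 0 0 0 1]
T2·T1 = [-1 0 0 0; 0 -3 0 0; 2 0 -1 0; 0 0 0 1]
T3·…·T1 = [-3 0 0 0; 0 -6 0 0; -2 0 1 0; 0 0 0 1]
T4·…·T1 = [-3 0 0 0; 0 -6 0 0; -8 0 1 0; 0 0 0 1]
T5·…·T1 = [-3 0 0 0; -8 -6 1 0; -8 0 1 0; 0 0 0 1]
T6·…·T1 = [-9/2 0 0 0; -24 -18 3 0; -24 0 3 0; 0 0 0 1]
det M = 243; M⁻¹ = [-2/9 0 0 0; 0 -1/18 1/18 0; -16/9 0 1/3 0; 0 0 0 1]
M⁻¹ · (-27/4, -1, -37)ᵀ = (3/2, -2, -1/3)ᵀ

p = (3/2, -2, -1/3)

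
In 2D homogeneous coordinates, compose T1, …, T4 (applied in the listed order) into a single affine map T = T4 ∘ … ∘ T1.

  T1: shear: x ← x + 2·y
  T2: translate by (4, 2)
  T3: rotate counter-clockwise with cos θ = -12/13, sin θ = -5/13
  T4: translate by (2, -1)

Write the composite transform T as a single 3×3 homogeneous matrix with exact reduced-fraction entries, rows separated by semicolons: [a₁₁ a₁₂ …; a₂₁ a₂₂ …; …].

T = [-12/13 -19/13 -12/13; -5/13 -22/13 -57/13; 0 0 1]

T1 = [1 2 0; 0 1 0; 0 0 1]
T2·T1 = [1 2 4; 0 1 2; 0 0 1]
T3·…·T1 = [-12/13 -19/13 -38/13; -5/13 -22/13 -44/13; 0 0 1]
T4·…·T1 = [-12/13 -19/13 -12/13; -5/13 -22/13 -57/13; 0 0 1]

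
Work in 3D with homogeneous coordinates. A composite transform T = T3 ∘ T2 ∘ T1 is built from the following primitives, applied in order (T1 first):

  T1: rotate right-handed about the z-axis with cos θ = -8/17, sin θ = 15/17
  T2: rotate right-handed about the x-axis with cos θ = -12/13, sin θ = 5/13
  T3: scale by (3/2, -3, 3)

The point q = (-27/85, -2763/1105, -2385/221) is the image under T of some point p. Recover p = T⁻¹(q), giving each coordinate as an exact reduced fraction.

p = (-9/5, 6/5, 3)

T1 = [-8/17 -15/17 0 0; 15/17 -8/17 0 0; 0 0 1 0; 0 0 0 1]
T2·T1 = [-8/17 -15/17 0 0; -180/221 96/221 -5/13 0; 75/221 -40/221 -12/13 0; 0 0 0 1]
T3·…·T1 = [-12/17 -45/34 0 0; 540/221 -288/221 15/13 0; 225/221 -120/221 -36/13 0; 0 0 0 1]
det M = -27/2; M⁻¹ = [-16/51 60/221 25/221 0; -10/17 -32/221 -40/663 0; 0 5/39 -4/13 0; 0 0 0 1]
M⁻¹ · (-27/85, -2763/1105, -2385/221)ᵀ = (-9/5, 6/5, 3)ᵀ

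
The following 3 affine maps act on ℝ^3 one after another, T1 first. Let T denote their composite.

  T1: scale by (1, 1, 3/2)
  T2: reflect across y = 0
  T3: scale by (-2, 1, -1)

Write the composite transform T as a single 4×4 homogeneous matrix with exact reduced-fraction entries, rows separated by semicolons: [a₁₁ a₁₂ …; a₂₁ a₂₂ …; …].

T = [-2 0 0 0; 0 -1 0 0; 0 0 -3/2 0; 0 0 0 1]

T1 = [1 0 0 0; 0 1 0 0; 0 0 3/2 0; 0 0 0 1]
T2·T1 = [1 0 0 0; 0 -1 0 0; 0 0 3/2 0; 0 0 0 1]
T3·…·T1 = [-2 0 0 0; 0 -1 0 0; 0 0 -3/2 0; 0 0 0 1]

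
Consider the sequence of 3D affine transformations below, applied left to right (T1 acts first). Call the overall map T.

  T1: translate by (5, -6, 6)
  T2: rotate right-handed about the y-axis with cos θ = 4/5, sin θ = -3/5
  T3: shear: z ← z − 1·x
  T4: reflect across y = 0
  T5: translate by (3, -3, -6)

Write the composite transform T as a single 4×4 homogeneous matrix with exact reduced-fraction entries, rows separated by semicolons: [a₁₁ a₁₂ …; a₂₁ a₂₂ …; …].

T = [4/5 0 -3/5 17/5; 0 -1 0 3; -1/5 0 7/5 7/5; 0 0 0 1]

T1 = [1 0 0 5; 0 1 0 -6; 0 0 1 6; 0 0 0 1]
T2·T1 = [4/5 0 -3/5 2/5; 0 1 0 -6; 3/5 0 4/5 39/5; 0 0 0 1]
T3·…·T1 = [4/5 0 -3/5 2/5; 0 1 0 -6; -1/5 0 7/5 37/5; 0 0 0 1]
T4·…·T1 = [4/5 0 -3/5 2/5; 0 -1 0 6; -1/5 0 7/5 37/5; 0 0 0 1]
T5·…·T1 = [4/5 0 -3/5 17/5; 0 -1 0 3; -1/5 0 7/5 7/5; 0 0 0 1]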